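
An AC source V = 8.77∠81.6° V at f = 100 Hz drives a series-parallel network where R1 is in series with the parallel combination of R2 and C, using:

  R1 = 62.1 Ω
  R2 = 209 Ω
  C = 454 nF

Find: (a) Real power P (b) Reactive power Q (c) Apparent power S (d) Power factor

Step 1 — Angular frequency: ω = 2π·f = 2π·100 = 628.3 rad/s.
Step 2 — Component impedances:
  R1: Z = R = 62.1 Ω
  R2: Z = R = 209 Ω
  C: Z = 1/(jωC) = -j/(ω·C) = 0 - j3506 Ω
Step 3 — Parallel branch: R2 || C = 1/(1/R2 + 1/C) = 208.3 - j12.42 Ω.
Step 4 — Series with R1: Z_total = R1 + (R2 || C) = 270.4 - j12.42 Ω = 270.6∠-2.6° Ω.
Step 5 — Source phasor: V = 8.77∠81.6° V = 1.281 + j8.676 V.
Step 6 — Current: I = V / Z = 0.003258 + j0.03224 A = 0.0324∠84.2° A.
Step 7 — Complex power: S = V·I* = 0.2839 - j0.01304 VA.
Step 8 — Real power: P = Re(S) = 0.2839 W.
Step 9 — Reactive power: Q = Im(S) = -0.01304 VAR.
Step 10 — Apparent power: |S| = 0.2842 VA.
Step 11 — Power factor: PF = P/|S| = 0.9989 (leading).

(a) P = 0.2839 W  (b) Q = -0.01304 VAR  (c) S = 0.2842 VA  (d) PF = 0.9989 (leading)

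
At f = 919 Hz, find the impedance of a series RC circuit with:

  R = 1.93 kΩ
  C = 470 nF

Step 1 — Angular frequency: ω = 2π·f = 2π·919 = 5774 rad/s.
Step 2 — Component impedances:
  R: Z = R = 1930 Ω
  C: Z = 1/(jωC) = -j/(ω·C) = 0 - j368.5 Ω
Step 3 — Series combination: Z_total = R + C = 1930 - j368.5 Ω = 1965∠-10.8° Ω.

Z = 1930 - j368.5 Ω = 1965∠-10.8° Ω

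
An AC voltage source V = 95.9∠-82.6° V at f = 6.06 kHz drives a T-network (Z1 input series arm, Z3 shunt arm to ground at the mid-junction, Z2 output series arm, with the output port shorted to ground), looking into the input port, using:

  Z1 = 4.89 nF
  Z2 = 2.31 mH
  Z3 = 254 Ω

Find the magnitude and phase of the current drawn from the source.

Step 1 — Angular frequency: ω = 2π·f = 2π·6060 = 3.808e+04 rad/s.
Step 2 — Component impedances:
  Z1: Z = 1/(jωC) = -j/(ω·C) = 0 - j5371 Ω
  Z2: Z = jωL = j·3.808e+04·0.00231 = 0 + j87.96 Ω
  Z3: Z = R = 254 Ω
Step 3 — With the output port shorted to ground, the output series arm Z2 runs from the junction to ground; the shunt arm Z3 also runs from the junction to ground. They appear in parallel: Z3 || Z2 = 27.2 + j78.54 Ω.
Step 4 — Series with input arm Z1: Z_in = Z1 + (Z3 || Z2) = 27.2 - j5292 Ω = 5292∠-89.7° Ω.
Step 5 — Source phasor: V = 95.9∠-82.6° V = 12.35 - j95.1 V.
Step 6 — Ohm's law: I = V / Z_total = (12.35 - j95.1) / (27.2 - j5292) = 0.01798 + j0.002241 A.
Step 7 — Convert to polar: |I| = 0.01812 A, ∠I = 7.1°.

I = 0.01812∠7.1° A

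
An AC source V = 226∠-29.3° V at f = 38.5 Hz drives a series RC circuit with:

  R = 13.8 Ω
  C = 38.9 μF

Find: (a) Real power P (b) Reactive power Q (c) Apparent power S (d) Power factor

Step 1 — Angular frequency: ω = 2π·f = 2π·38.5 = 241.9 rad/s.
Step 2 — Component impedances:
  R: Z = R = 13.8 Ω
  C: Z = 1/(jωC) = -j/(ω·C) = 0 - j106.3 Ω
Step 3 — Series combination: Z_total = R + C = 13.8 - j106.3 Ω = 107.2∠-82.6° Ω.
Step 4 — Source phasor: V = 226∠-29.3° V = 197.1 - j110.6 V.
Step 5 — Current: I = V / Z = 1.26 + j1.691 A = 2.109∠53.3° A.
Step 6 — Complex power: S = V·I* = 61.38 - j472.7 VA.
Step 7 — Real power: P = Re(S) = 61.38 W.
Step 8 — Reactive power: Q = Im(S) = -472.7 VAR.
Step 9 — Apparent power: |S| = 476.6 VA.
Step 10 — Power factor: PF = P/|S| = 0.1288 (leading).

(a) P = 61.38 W  (b) Q = -472.7 VAR  (c) S = 476.6 VA  (d) PF = 0.1288 (leading)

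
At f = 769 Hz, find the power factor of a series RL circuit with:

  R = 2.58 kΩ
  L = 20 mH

Step 1 — Angular frequency: ω = 2π·f = 2π·769 = 4832 rad/s.
Step 2 — Component impedances:
  R: Z = R = 2580 Ω
  L: Z = jωL = j·4832·0.02 = 0 + j96.64 Ω
Step 3 — Series combination: Z_total = R + L = 2580 + j96.64 Ω = 2582∠2.1° Ω.
Step 4 — Power factor: PF = cos(φ) = Re(Z)/|Z| = 2580/2581.8 = 0.9993.
Step 5 — Type: Im(Z) = 96.64 ⇒ lagging (phase φ = 2.1°).

PF = 0.9993 (lagging, φ = 2.1°)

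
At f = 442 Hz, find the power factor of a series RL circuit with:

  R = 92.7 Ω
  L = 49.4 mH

Step 1 — Angular frequency: ω = 2π·f = 2π·442 = 2777 rad/s.
Step 2 — Component impedances:
  R: Z = R = 92.7 Ω
  L: Z = jωL = j·2777·0.0494 = 0 + j137.2 Ω
Step 3 — Series combination: Z_total = R + L = 92.7 + j137.2 Ω = 165.6∠56.0° Ω.
Step 4 — Power factor: PF = cos(φ) = Re(Z)/|Z| = 92.7/165.57 = 0.5599.
Step 5 — Type: Im(Z) = 137.2 ⇒ lagging (phase φ = 56.0°).

PF = 0.5599 (lagging, φ = 56.0°)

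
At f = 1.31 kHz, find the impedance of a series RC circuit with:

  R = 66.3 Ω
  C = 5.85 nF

Step 1 — Angular frequency: ω = 2π·f = 2π·1310 = 8231 rad/s.
Step 2 — Component impedances:
  R: Z = R = 66.3 Ω
  C: Z = 1/(jωC) = -j/(ω·C) = 0 - j2.077e+04 Ω
Step 3 — Series combination: Z_total = R + C = 66.3 - j2.077e+04 Ω = 2.077e+04∠-89.8° Ω.

Z = 66.3 - j2.077e+04 Ω = 2.077e+04∠-89.8° Ω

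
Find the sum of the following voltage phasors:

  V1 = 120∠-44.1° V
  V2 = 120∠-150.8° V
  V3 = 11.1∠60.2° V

Step 1 — Convert each phasor to rectangular form:
  V1 = 120·(cos(-44.1°) + j·sin(-44.1°)) = 86.18 - j83.51 V
  V2 = 120·(cos(-150.8°) + j·sin(-150.8°)) = -104.8 - j58.54 V
  V3 = 11.1·(cos(60.2°) + j·sin(60.2°)) = 5.516 + j9.632 V
Step 2 — Sum components: V_total = -13.06 - j132.4 V.
Step 3 — Convert to polar: |V_total| = 133.1 V, ∠V_total = -95.6°.

V_total = 133.1∠-95.6° V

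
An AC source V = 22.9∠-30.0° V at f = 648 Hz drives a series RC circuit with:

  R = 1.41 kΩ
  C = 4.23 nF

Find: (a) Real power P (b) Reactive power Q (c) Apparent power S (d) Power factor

Step 1 — Angular frequency: ω = 2π·f = 2π·648 = 4072 rad/s.
Step 2 — Component impedances:
  R: Z = R = 1410 Ω
  C: Z = 1/(jωC) = -j/(ω·C) = 0 - j5.806e+04 Ω
Step 3 — Series combination: Z_total = R + C = 1410 - j5.806e+04 Ω = 5.808e+04∠-88.6° Ω.
Step 4 — Source phasor: V = 22.9∠-30.0° V = 19.83 - j11.45 V.
Step 5 — Current: I = V / Z = 0.0002054 + j0.0003366 A = 0.0003943∠58.6° A.
Step 6 — Complex power: S = V·I* = 0.0002192 - j0.009026 VA.
Step 7 — Real power: P = Re(S) = 0.0002192 W.
Step 8 — Reactive power: Q = Im(S) = -0.009026 VAR.
Step 9 — Apparent power: |S| = 0.009029 VA.
Step 10 — Power factor: PF = P/|S| = 0.02428 (leading).

(a) P = 0.0002192 W  (b) Q = -0.009026 VAR  (c) S = 0.009029 VA  (d) PF = 0.02428 (leading)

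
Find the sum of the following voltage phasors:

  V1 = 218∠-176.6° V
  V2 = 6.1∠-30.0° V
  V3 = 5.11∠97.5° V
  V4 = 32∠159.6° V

Step 1 — Convert each phasor to rectangular form:
  V1 = 218·(cos(-176.6°) + j·sin(-176.6°)) = -217.6 - j12.93 V
  V2 = 6.1·(cos(-30.0°) + j·sin(-30.0°)) = 5.283 - j3.05 V
  V3 = 5.11·(cos(97.5°) + j·sin(97.5°)) = -0.667 + j5.066 V
  V4 = 32·(cos(159.6°) + j·sin(159.6°)) = -29.99 + j11.15 V
Step 2 — Sum components: V_total = -243 + j0.2418 V.
Step 3 — Convert to polar: |V_total| = 243 V, ∠V_total = 179.9°.

V_total = 243∠179.9° V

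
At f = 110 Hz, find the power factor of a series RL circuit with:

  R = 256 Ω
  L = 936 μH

Step 1 — Angular frequency: ω = 2π·f = 2π·110 = 691.2 rad/s.
Step 2 — Component impedances:
  R: Z = R = 256 Ω
  L: Z = jωL = j·691.2·0.000936 = 0 + j0.6469 Ω
Step 3 — Series combination: Z_total = R + L = 256 + j0.6469 Ω = 256∠0.1° Ω.
Step 4 — Power factor: PF = cos(φ) = Re(Z)/|Z| = 256/256 = 1.
Step 5 — Type: Im(Z) = 0.6469 ⇒ lagging (phase φ = 0.1°).

PF = 1 (lagging, φ = 0.1°)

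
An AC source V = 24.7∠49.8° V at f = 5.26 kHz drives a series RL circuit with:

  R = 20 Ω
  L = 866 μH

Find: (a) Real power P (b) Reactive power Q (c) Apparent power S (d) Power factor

Step 1 — Angular frequency: ω = 2π·f = 2π·5260 = 3.305e+04 rad/s.
Step 2 — Component impedances:
  R: Z = R = 20 Ω
  L: Z = jωL = j·3.305e+04·0.000866 = 0 + j28.62 Ω
Step 3 — Series combination: Z_total = R + L = 20 + j28.62 Ω = 34.92∠55.1° Ω.
Step 4 — Source phasor: V = 24.7∠49.8° V = 15.94 + j18.87 V.
Step 5 — Current: I = V / Z = 0.7044 - j0.06478 A = 0.7074∠-5.3° A.
Step 6 — Complex power: S = V·I* = 10.01 + j14.32 VA.
Step 7 — Real power: P = Re(S) = 10.01 W.
Step 8 — Reactive power: Q = Im(S) = 14.32 VAR.
Step 9 — Apparent power: |S| = 17.47 VA.
Step 10 — Power factor: PF = P/|S| = 0.5728 (lagging).

(a) P = 10.01 W  (b) Q = 14.32 VAR  (c) S = 17.47 VA  (d) PF = 0.5728 (lagging)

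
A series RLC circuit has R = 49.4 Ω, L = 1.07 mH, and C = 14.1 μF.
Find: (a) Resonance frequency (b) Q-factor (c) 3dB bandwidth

Step 1 — Resonance condition Im(Z)=0 gives ω₀ = 1/√(LC).
Step 2 — ω₀ = 1/√(0.00107·1.41e-05) = 8141 rad/s.
Step 3 — f₀ = ω₀/(2π) = 1296 Hz.
Step 4 — Series Q: Q = ω₀L/R = 8141·0.00107/49.4 = 0.1763.
Step 5 — 3dB bandwidth: Δω = ω₀/Q = 4.617e+04 rad/s; BW = Δω/(2π) = 7348 Hz.

(a) f₀ = 1296 Hz  (b) Q = 0.1763  (c) BW = 7348 Hz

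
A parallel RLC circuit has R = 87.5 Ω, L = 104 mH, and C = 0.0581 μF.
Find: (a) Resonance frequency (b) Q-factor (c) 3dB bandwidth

Step 1 — Resonance: ω₀ = 1/√(LC) = 1/√(0.104·5.81e-08) = 1.286e+04 rad/s.
Step 2 — f₀ = ω₀/(2π) = 2047 Hz.
Step 3 — Parallel Q: Q = R/(ω₀L) = 87.5/(1.286e+04·0.104) = 0.0654.
Step 4 — Bandwidth: Δω = ω₀/Q = 1.967e+05 rad/s; BW = Δω/(2π) = 3.131e+04 Hz.

(a) f₀ = 2047 Hz  (b) Q = 0.0654  (c) BW = 3.131e+04 Hz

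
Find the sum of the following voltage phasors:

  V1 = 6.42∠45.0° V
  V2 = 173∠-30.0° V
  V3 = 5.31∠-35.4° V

Step 1 — Convert each phasor to rectangular form:
  V1 = 6.42·(cos(45.0°) + j·sin(45.0°)) = 4.54 + j4.54 V
  V2 = 173·(cos(-30.0°) + j·sin(-30.0°)) = 149.8 - j86.5 V
  V3 = 5.31·(cos(-35.4°) + j·sin(-35.4°)) = 4.328 - j3.076 V
Step 2 — Sum components: V_total = 158.7 - j85.04 V.
Step 3 — Convert to polar: |V_total| = 180 V, ∠V_total = -28.2°.

V_total = 180∠-28.2° V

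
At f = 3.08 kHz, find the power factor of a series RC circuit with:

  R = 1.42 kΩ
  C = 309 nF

Step 1 — Angular frequency: ω = 2π·f = 2π·3080 = 1.935e+04 rad/s.
Step 2 — Component impedances:
  R: Z = R = 1420 Ω
  C: Z = 1/(jωC) = -j/(ω·C) = 0 - j167.2 Ω
Step 3 — Series combination: Z_total = R + C = 1420 - j167.2 Ω = 1430∠-6.7° Ω.
Step 4 — Power factor: PF = cos(φ) = Re(Z)/|Z| = 1420/1429.8 = 0.9931.
Step 5 — Type: Im(Z) = -167.2 ⇒ leading (phase φ = -6.7°).

PF = 0.9931 (leading, φ = -6.7°)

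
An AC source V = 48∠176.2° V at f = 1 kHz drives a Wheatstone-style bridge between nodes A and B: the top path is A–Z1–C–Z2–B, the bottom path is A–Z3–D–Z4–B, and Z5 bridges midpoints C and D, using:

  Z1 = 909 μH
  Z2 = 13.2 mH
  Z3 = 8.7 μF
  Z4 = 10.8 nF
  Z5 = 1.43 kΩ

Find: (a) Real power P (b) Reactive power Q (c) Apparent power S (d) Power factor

Step 1 — Angular frequency: ω = 2π·f = 2π·1000 = 6283 rad/s.
Step 2 — Component impedances:
  Z1: Z = jωL = j·6283·0.000909 = 0 + j5.711 Ω
  Z2: Z = jωL = j·6283·0.0132 = 0 + j82.94 Ω
  Z3: Z = 1/(jωC) = -j/(ω·C) = 0 - j18.29 Ω
  Z4: Z = 1/(jωC) = -j/(ω·C) = 0 - j1.474e+04 Ω
  Z5: Z = R = 1430 Ω
Step 3 — Bridge requires nodal analysis (the Z5 bridge couples midpoints C and D, so the two paths cannot be reduced to a simple series/parallel combination). Setting node B to ground and injecting 1 A at node A, the 3-node admittance system at A, C, D solves to V_A = Z_AB = 0.02221 + j89.19 Ω = 89.19∠90.0° Ω.
Step 4 — Source phasor: V = 48∠176.2° V = -47.89 + j3.181 V.
Step 5 — Current: I = V / Z = 0.03554 + j0.537 A = 0.5382∠86.2° A.
Step 6 — Complex power: S = V·I* = 0.006432 + j25.83 VA.
Step 7 — Real power: P = Re(S) = 0.006432 W.
Step 8 — Reactive power: Q = Im(S) = 25.83 VAR.
Step 9 — Apparent power: |S| = 25.83 VA.
Step 10 — Power factor: PF = P/|S| = 0.000249 (lagging).

(a) P = 0.006432 W  (b) Q = 25.83 VAR  (c) S = 25.83 VA  (d) PF = 0.000249 (lagging)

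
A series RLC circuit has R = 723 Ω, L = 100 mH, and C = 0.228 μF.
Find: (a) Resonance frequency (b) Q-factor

Step 1 — Resonance condition Im(Z)=0 gives ω₀ = 1/√(LC).
Step 2 — ω₀ = 1/√(0.1·2.28e-07) = 6623 rad/s.
Step 3 — f₀ = ω₀/(2π) = 1054 Hz.
Step 4 — Series Q: Q = ω₀L/R = 6623·0.1/723 = 0.916.

(a) f₀ = 1054 Hz  (b) Q = 0.916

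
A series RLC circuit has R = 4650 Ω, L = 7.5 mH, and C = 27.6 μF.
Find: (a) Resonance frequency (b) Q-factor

Step 1 — Resonance condition Im(Z)=0 gives ω₀ = 1/√(LC).
Step 2 — ω₀ = 1/√(0.0075·2.76e-05) = 2198 rad/s.
Step 3 — f₀ = ω₀/(2π) = 349.8 Hz.
Step 4 — Series Q: Q = ω₀L/R = 2198·0.0075/4650 = 0.003545.

(a) f₀ = 349.8 Hz  (b) Q = 0.003545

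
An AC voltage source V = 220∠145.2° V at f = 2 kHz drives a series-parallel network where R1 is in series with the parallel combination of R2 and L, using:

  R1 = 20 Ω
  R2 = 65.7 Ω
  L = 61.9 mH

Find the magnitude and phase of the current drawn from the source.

Step 1 — Angular frequency: ω = 2π·f = 2π·2000 = 1.257e+04 rad/s.
Step 2 — Component impedances:
  R1: Z = R = 20 Ω
  R2: Z = R = 65.7 Ω
  L: Z = jωL = j·1.257e+04·0.0619 = 0 + j777.9 Ω
Step 3 — Parallel branch: R2 || L = 1/(1/R2 + 1/L) = 65.23 + j5.51 Ω.
Step 4 — Series with R1: Z_total = R1 + (R2 || L) = 85.23 + j5.51 Ω = 85.41∠3.7° Ω.
Step 5 — Source phasor: V = 220∠145.2° V = -180.7 + j125.6 V.
Step 6 — Ohm's law: I = V / Z_total = (-180.7 + j125.6) / (85.23 + j5.51) = -2.016 + j1.603 A.
Step 7 — Convert to polar: |I| = 2.576 A, ∠I = 141.5°.

I = 2.576∠141.5° A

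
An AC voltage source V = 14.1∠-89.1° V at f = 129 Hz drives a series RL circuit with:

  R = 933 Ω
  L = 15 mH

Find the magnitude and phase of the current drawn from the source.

Step 1 — Angular frequency: ω = 2π·f = 2π·129 = 810.5 rad/s.
Step 2 — Component impedances:
  R: Z = R = 933 Ω
  L: Z = jωL = j·810.5·0.015 = 0 + j12.16 Ω
Step 3 — Series combination: Z_total = R + L = 933 + j12.16 Ω = 933.1∠0.7° Ω.
Step 4 — Source phasor: V = 14.1∠-89.1° V = 0.2215 - j14.1 V.
Step 5 — Ohm's law: I = V / Z_total = (0.2215 - j14.1) / (933 + j12.16) = 4.046e-05 - j0.01511 A.
Step 6 — Convert to polar: |I| = 0.01511 A, ∠I = -89.8°.

I = 0.01511∠-89.8° A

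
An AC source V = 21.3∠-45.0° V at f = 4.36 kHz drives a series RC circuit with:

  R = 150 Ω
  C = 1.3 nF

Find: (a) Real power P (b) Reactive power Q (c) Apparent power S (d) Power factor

Step 1 — Angular frequency: ω = 2π·f = 2π·4360 = 2.739e+04 rad/s.
Step 2 — Component impedances:
  R: Z = R = 150 Ω
  C: Z = 1/(jωC) = -j/(ω·C) = 0 - j2.808e+04 Ω
Step 3 — Series combination: Z_total = R + C = 150 - j2.808e+04 Ω = 2.808e+04∠-89.7° Ω.
Step 4 — Source phasor: V = 21.3∠-45.0° V = 15.06 - j15.06 V.
Step 5 — Current: I = V / Z = 0.0005392 + j0.0005335 A = 0.0007585∠44.7° A.
Step 6 — Complex power: S = V·I* = 8.631e-05 - j0.01616 VA.
Step 7 — Real power: P = Re(S) = 8.631e-05 W.
Step 8 — Reactive power: Q = Im(S) = -0.01616 VAR.
Step 9 — Apparent power: |S| = 0.01616 VA.
Step 10 — Power factor: PF = P/|S| = 0.005342 (leading).

(a) P = 8.631e-05 W  (b) Q = -0.01616 VAR  (c) S = 0.01616 VA  (d) PF = 0.005342 (leading)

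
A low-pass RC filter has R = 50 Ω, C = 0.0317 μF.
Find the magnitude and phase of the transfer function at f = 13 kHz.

Step 1 — Angular frequency: ω = 2π·1.3e+04 = 8.168e+04 rad/s.
Step 2 — Transfer function: H(jω) = 1/(1 + jωRC).
Step 3 — Denominator: 1 + jωRC = 1 + j·8.168e+04·50·3.17e-08 = 1 + j0.1295.
Step 4 — H = 0.9835 - j0.1273.
Step 5 — Magnitude: |H| = 0.9917 (-0.1 dB); phase: φ = -7.4°.

|H| = 0.9917 (-0.1 dB), φ = -7.4°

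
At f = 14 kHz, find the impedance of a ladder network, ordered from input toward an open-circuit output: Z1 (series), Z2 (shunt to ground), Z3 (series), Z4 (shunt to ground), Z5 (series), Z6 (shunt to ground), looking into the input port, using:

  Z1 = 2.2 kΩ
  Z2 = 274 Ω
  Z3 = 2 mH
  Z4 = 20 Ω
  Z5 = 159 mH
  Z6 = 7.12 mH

Step 1 — Angular frequency: ω = 2π·f = 2π·1.4e+04 = 8.796e+04 rad/s.
Step 2 — Component impedances:
  Z1: Z = R = 2200 Ω
  Z2: Z = R = 274 Ω
  Z3: Z = jωL = j·8.796e+04·0.002 = 0 + j175.9 Ω
  Z4: Z = R = 20 Ω
  Z5: Z = jωL = j·8.796e+04·0.159 = 0 + j1.399e+04 Ω
  Z6: Z = jωL = j·8.796e+04·0.00712 = 0 + j626.3 Ω
Step 3 — Ladder network (open output): work backward from the far end, alternating series and parallel combinations. Z_in = 2286 + j112.5 Ω = 2289∠2.8° Ω.

Z = 2286 + j112.5 Ω = 2289∠2.8° Ω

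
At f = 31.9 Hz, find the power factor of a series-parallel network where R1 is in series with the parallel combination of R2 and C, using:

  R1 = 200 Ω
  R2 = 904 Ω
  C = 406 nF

Step 1 — Angular frequency: ω = 2π·f = 2π·31.9 = 200.4 rad/s.
Step 2 — Component impedances:
  R1: Z = R = 200 Ω
  R2: Z = R = 904 Ω
  C: Z = 1/(jωC) = -j/(ω·C) = 0 - j1.229e+04 Ω
Step 3 — Parallel branch: R2 || C = 1/(1/R2 + 1/C) = 899.1 - j66.14 Ω.
Step 4 — Series with R1: Z_total = R1 + (R2 || C) = 1099 - j66.14 Ω = 1101∠-3.4° Ω.
Step 5 — Power factor: PF = cos(φ) = Re(Z)/|Z| = 1099/1101 = 0.9982.
Step 6 — Type: Im(Z) = -66.14 ⇒ leading (phase φ = -3.4°).

PF = 0.9982 (leading, φ = -3.4°)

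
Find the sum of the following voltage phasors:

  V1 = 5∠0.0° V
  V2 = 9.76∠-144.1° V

Step 1 — Convert each phasor to rectangular form:
  V1 = 5·(cos(0.0°) + j·sin(0.0°)) = 5 V
  V2 = 9.76·(cos(-144.1°) + j·sin(-144.1°)) = -7.906 - j5.723 V
Step 2 — Sum components: V_total = -2.906 - j5.723 V.
Step 3 — Convert to polar: |V_total| = 6.419 V, ∠V_total = -116.9°.

V_total = 6.419∠-116.9° V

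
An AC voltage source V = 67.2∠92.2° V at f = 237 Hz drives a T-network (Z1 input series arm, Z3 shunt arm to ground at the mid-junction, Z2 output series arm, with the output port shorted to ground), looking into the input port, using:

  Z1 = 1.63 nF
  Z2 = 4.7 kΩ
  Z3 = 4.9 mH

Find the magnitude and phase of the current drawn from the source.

Step 1 — Angular frequency: ω = 2π·f = 2π·237 = 1489 rad/s.
Step 2 — Component impedances:
  Z1: Z = 1/(jωC) = -j/(ω·C) = 0 - j4.12e+05 Ω
  Z2: Z = R = 4700 Ω
  Z3: Z = jωL = j·1489·0.0049 = 0 + j7.297 Ω
Step 3 — With the output port shorted to ground, the output series arm Z2 runs from the junction to ground; the shunt arm Z3 also runs from the junction to ground. They appear in parallel: Z3 || Z2 = 0.01133 + j7.297 Ω.
Step 4 — Series with input arm Z1: Z_in = Z1 + (Z3 || Z2) = 0.01133 - j4.12e+05 Ω = 4.12e+05∠-90.0° Ω.
Step 5 — Source phasor: V = 67.2∠92.2° V = -2.58 + j67.15 V.
Step 6 — Ohm's law: I = V / Z_total = (-2.58 + j67.15) / (0.01133 - j4.12e+05) = -0.000163 - j6.262e-06 A.
Step 7 — Convert to polar: |I| = 0.0001631 A, ∠I = -177.8°.

I = 0.0001631∠-177.8° A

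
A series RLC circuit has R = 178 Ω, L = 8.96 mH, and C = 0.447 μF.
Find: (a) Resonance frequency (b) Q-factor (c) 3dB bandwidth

Step 1 — Resonance condition Im(Z)=0 gives ω₀ = 1/√(LC).
Step 2 — ω₀ = 1/√(0.00896·4.47e-07) = 1.58e+04 rad/s.
Step 3 — f₀ = ω₀/(2π) = 2515 Hz.
Step 4 — Series Q: Q = ω₀L/R = 1.58e+04·0.00896/178 = 0.7954.
Step 5 — 3dB bandwidth: Δω = ω₀/Q = 1.987e+04 rad/s; BW = Δω/(2π) = 3162 Hz.

(a) f₀ = 2515 Hz  (b) Q = 0.7954  (c) BW = 3162 Hz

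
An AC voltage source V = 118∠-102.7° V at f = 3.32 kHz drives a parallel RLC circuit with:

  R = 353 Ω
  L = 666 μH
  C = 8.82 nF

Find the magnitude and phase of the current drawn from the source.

Step 1 — Angular frequency: ω = 2π·f = 2π·3320 = 2.086e+04 rad/s.
Step 2 — Component impedances:
  R: Z = R = 353 Ω
  L: Z = jωL = j·2.086e+04·0.000666 = 0 + j13.89 Ω
  C: Z = 1/(jωC) = -j/(ω·C) = 0 - j5435 Ω
Step 3 — Parallel combination: 1/Z_total = 1/R + 1/L + 1/C; Z_total = 0.5487 + j13.91 Ω = 13.92∠87.7° Ω.
Step 4 — Source phasor: V = 118∠-102.7° V = -25.94 - j115.1 V.
Step 5 — Ohm's law: I = V / Z_total = (-25.94 - j115.1) / (0.5487 + j13.91) = -8.338 + j1.536 A.
Step 6 — Convert to polar: |I| = 8.478 A, ∠I = 169.6°.

I = 8.478∠169.6° A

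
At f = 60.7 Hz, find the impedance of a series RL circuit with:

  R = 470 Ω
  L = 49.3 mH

Step 1 — Angular frequency: ω = 2π·f = 2π·60.7 = 381.4 rad/s.
Step 2 — Component impedances:
  R: Z = R = 470 Ω
  L: Z = jωL = j·381.4·0.0493 = 0 + j18.8 Ω
Step 3 — Series combination: Z_total = R + L = 470 + j18.8 Ω = 470.4∠2.3° Ω.

Z = 470 + j18.8 Ω = 470.4∠2.3° Ω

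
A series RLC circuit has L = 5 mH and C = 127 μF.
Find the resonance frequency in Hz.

Step 1 — Resonance condition Im(Z)=0 gives ω₀ = 1/√(LC).
Step 2 — ω₀ = 1/√(0.005·0.000127) = 1255 rad/s.
Step 3 — f₀ = ω₀/(2π) = 199.7 Hz.

f₀ = 199.7 Hz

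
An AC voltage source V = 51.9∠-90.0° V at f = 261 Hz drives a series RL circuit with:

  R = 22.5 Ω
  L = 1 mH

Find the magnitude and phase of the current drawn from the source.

Step 1 — Angular frequency: ω = 2π·f = 2π·261 = 1640 rad/s.
Step 2 — Component impedances:
  R: Z = R = 22.5 Ω
  L: Z = jωL = j·1640·0.001 = 0 + j1.64 Ω
Step 3 — Series combination: Z_total = R + L = 22.5 + j1.64 Ω = 22.56∠4.2° Ω.
Step 4 — Source phasor: V = 51.9∠-90.0° V = 0 - j51.9 V.
Step 5 — Ohm's law: I = V / Z_total = (0 - j51.9) / (22.5 + j1.64) = -0.1672 - j2.294 A.
Step 6 — Convert to polar: |I| = 2.301 A, ∠I = -94.2°.

I = 2.301∠-94.2° A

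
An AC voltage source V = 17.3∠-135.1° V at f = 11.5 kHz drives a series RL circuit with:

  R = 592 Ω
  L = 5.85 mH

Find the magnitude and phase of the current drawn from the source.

Step 1 — Angular frequency: ω = 2π·f = 2π·1.15e+04 = 7.226e+04 rad/s.
Step 2 — Component impedances:
  R: Z = R = 592 Ω
  L: Z = jωL = j·7.226e+04·0.00585 = 0 + j422.7 Ω
Step 3 — Series combination: Z_total = R + L = 592 + j422.7 Ω = 727.4∠35.5° Ω.
Step 4 — Source phasor: V = 17.3∠-135.1° V = -12.25 - j12.21 V.
Step 5 — Ohm's law: I = V / Z_total = (-12.25 - j12.21) / (592 + j422.7) = -0.02347 - j0.003873 A.
Step 6 — Convert to polar: |I| = 0.02378 A, ∠I = -170.6°.

I = 0.02378∠-170.6° A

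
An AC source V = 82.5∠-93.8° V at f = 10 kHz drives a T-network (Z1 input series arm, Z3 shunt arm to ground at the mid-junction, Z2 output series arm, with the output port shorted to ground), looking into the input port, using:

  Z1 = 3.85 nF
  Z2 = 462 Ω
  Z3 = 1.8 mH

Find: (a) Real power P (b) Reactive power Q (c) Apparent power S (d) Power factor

Step 1 — Angular frequency: ω = 2π·f = 2π·1e+04 = 6.283e+04 rad/s.
Step 2 — Component impedances:
  Z1: Z = 1/(jωC) = -j/(ω·C) = 0 - j4134 Ω
  Z2: Z = R = 462 Ω
  Z3: Z = jωL = j·6.283e+04·0.0018 = 0 + j113.1 Ω
Step 3 — With the output port shorted to ground, the output series arm Z2 runs from the junction to ground; the shunt arm Z3 also runs from the junction to ground. They appear in parallel: Z3 || Z2 = 26.12 + j106.7 Ω.
Step 4 — Series with input arm Z1: Z_in = Z1 + (Z3 || Z2) = 26.12 - j4027 Ω = 4027∠-89.6° Ω.
Step 5 — Source phasor: V = 82.5∠-93.8° V = -5.468 - j82.32 V.
Step 6 — Current: I = V / Z = 0.02043 - j0.00149 A = 0.02049∠-4.2° A.
Step 7 — Complex power: S = V·I* = 0.01096 - j1.69 VA.
Step 8 — Real power: P = Re(S) = 0.01096 W.
Step 9 — Reactive power: Q = Im(S) = -1.69 VAR.
Step 10 — Apparent power: |S| = 1.69 VA.
Step 11 — Power factor: PF = P/|S| = 0.006486 (leading).

(a) P = 0.01096 W  (b) Q = -1.69 VAR  (c) S = 1.69 VA  (d) PF = 0.006486 (leading)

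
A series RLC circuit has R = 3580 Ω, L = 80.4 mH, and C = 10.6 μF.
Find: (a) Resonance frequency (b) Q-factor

Step 1 — Resonance condition Im(Z)=0 gives ω₀ = 1/√(LC).
Step 2 — ω₀ = 1/√(0.0804·1.06e-05) = 1083 rad/s.
Step 3 — f₀ = ω₀/(2π) = 172.4 Hz.
Step 4 — Series Q: Q = ω₀L/R = 1083·0.0804/3580 = 0.02433.

(a) f₀ = 172.4 Hz  (b) Q = 0.02433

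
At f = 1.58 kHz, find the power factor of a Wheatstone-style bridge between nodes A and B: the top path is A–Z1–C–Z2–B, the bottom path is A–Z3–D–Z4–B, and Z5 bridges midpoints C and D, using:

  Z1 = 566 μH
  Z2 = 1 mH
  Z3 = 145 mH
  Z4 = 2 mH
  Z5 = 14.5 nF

Step 1 — Angular frequency: ω = 2π·f = 2π·1580 = 9927 rad/s.
Step 2 — Component impedances:
  Z1: Z = jωL = j·9927·0.000566 = 0 + j5.619 Ω
  Z2: Z = jωL = j·9927·0.001 = 0 + j9.927 Ω
  Z3: Z = jωL = j·9927·0.145 = 0 + j1439 Ω
  Z4: Z = jωL = j·9927·0.002 = 0 + j19.85 Ω
  Z5: Z = 1/(jωC) = -j/(ω·C) = 0 - j6947 Ω
Step 3 — Bridge requires nodal analysis (the Z5 bridge couples midpoints C and D, so the two paths cannot be reduced to a simple series/parallel combination). Setting node B to ground and injecting 1 A at node A, the 3-node admittance system at A, C, D solves to V_A = Z_AB = 0 + j15.4 Ω = 15.4∠90.0° Ω.
Step 4 — Power factor: PF = cos(φ) = Re(Z)/|Z| = 0/15.4 = 0.
Step 5 — Type: Im(Z) = 15.4 ⇒ lagging (phase φ = 90.0°).

PF = 0 (lagging, φ = 90.0°)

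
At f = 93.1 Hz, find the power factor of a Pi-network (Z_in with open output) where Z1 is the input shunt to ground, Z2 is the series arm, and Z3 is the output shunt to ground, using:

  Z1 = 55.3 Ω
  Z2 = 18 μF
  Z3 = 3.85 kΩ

Step 1 — Angular frequency: ω = 2π·f = 2π·93.1 = 585 rad/s.
Step 2 — Component impedances:
  Z1: Z = R = 55.3 Ω
  Z2: Z = 1/(jωC) = -j/(ω·C) = 0 - j94.97 Ω
  Z3: Z = R = 3850 Ω
Step 3 — With open output, the series arm Z2 and the output shunt Z3 appear in series to ground: Z2 + Z3 = 3850 - j94.97 Ω.
Step 4 — Parallel with input shunt Z1: Z_in = Z1 || (Z2 + Z3) = 54.52 - j0.01903 Ω = 54.52∠-0.0° Ω.
Step 5 — Power factor: PF = cos(φ) = Re(Z)/|Z| = 54.52/54.52 = 1.
Step 6 — Type: Im(Z) = -0.01903 ⇒ leading (phase φ = -0.0°).

PF = 1 (leading, φ = -0.0°)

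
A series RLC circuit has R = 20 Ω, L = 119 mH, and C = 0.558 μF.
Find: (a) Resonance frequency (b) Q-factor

Step 1 — Resonance condition Im(Z)=0 gives ω₀ = 1/√(LC).
Step 2 — ω₀ = 1/√(0.119·5.58e-07) = 3881 rad/s.
Step 3 — f₀ = ω₀/(2π) = 617.6 Hz.
Step 4 — Series Q: Q = ω₀L/R = 3881·0.119/20 = 23.09.

(a) f₀ = 617.6 Hz  (b) Q = 23.09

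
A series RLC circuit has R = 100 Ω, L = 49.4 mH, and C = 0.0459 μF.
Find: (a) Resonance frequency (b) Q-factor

Step 1 — Resonance condition Im(Z)=0 gives ω₀ = 1/√(LC).
Step 2 — ω₀ = 1/√(0.0494·4.59e-08) = 2.1e+04 rad/s.
Step 3 — f₀ = ω₀/(2π) = 3342 Hz.
Step 4 — Series Q: Q = ω₀L/R = 2.1e+04·0.0494/100 = 10.37.

(a) f₀ = 3342 Hz  (b) Q = 10.37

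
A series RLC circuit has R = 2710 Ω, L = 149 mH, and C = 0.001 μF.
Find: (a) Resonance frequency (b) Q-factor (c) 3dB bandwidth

Step 1 — Resonance condition Im(Z)=0 gives ω₀ = 1/√(LC).
Step 2 — ω₀ = 1/√(0.149·1e-09) = 8.192e+04 rad/s.
Step 3 — f₀ = ω₀/(2π) = 1.304e+04 Hz.
Step 4 — Series Q: Q = ω₀L/R = 8.192e+04·0.149/2710 = 4.504.
Step 5 — 3dB bandwidth: Δω = ω₀/Q = 1.819e+04 rad/s; BW = Δω/(2π) = 2895 Hz.

(a) f₀ = 1.304e+04 Hz  (b) Q = 4.504  (c) BW = 2895 Hz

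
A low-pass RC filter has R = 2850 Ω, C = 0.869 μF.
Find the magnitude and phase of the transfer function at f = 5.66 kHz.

Step 1 — Angular frequency: ω = 2π·5660 = 3.556e+04 rad/s.
Step 2 — Transfer function: H(jω) = 1/(1 + jωRC).
Step 3 — Denominator: 1 + jωRC = 1 + j·3.556e+04·2850·8.69e-07 = 1 + j88.08.
Step 4 — H = 0.0001289 - j0.01135.
Step 5 — Magnitude: |H| = 0.01135 (-38.9 dB); phase: φ = -89.3°.

|H| = 0.01135 (-38.9 dB), φ = -89.3°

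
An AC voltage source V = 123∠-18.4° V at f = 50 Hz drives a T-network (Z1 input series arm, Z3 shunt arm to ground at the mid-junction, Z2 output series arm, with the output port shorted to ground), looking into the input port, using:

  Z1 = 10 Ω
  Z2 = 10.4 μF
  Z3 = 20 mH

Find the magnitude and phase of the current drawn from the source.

Step 1 — Angular frequency: ω = 2π·f = 2π·50 = 314.2 rad/s.
Step 2 — Component impedances:
  Z1: Z = R = 10 Ω
  Z2: Z = 1/(jωC) = -j/(ω·C) = 0 - j306.1 Ω
  Z3: Z = jωL = j·314.2·0.02 = 0 + j6.283 Ω
Step 3 — With the output port shorted to ground, the output series arm Z2 runs from the junction to ground; the shunt arm Z3 also runs from the junction to ground. They appear in parallel: Z3 || Z2 = 0 + j6.415 Ω.
Step 4 — Series with input arm Z1: Z_in = Z1 + (Z3 || Z2) = 10 + j6.415 Ω = 11.88∠32.7° Ω.
Step 5 — Source phasor: V = 123∠-18.4° V = 116.7 - j38.82 V.
Step 6 — Ohm's law: I = V / Z_total = (116.7 - j38.82) / (10 + j6.415) = 6.504 - j8.055 A.
Step 7 — Convert to polar: |I| = 10.35 A, ∠I = -51.1°.

I = 10.35∠-51.1° A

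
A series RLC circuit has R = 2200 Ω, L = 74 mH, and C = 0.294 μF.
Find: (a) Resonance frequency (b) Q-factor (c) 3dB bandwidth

Step 1 — Resonance condition Im(Z)=0 gives ω₀ = 1/√(LC).
Step 2 — ω₀ = 1/√(0.074·2.94e-07) = 6780 rad/s.
Step 3 — f₀ = ω₀/(2π) = 1079 Hz.
Step 4 — Series Q: Q = ω₀L/R = 6780·0.074/2200 = 0.228.
Step 5 — 3dB bandwidth: Δω = ω₀/Q = 2.973e+04 rad/s; BW = Δω/(2π) = 4732 Hz.

(a) f₀ = 1079 Hz  (b) Q = 0.228  (c) BW = 4732 Hz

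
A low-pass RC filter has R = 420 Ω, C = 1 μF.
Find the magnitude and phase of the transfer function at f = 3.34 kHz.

Step 1 — Angular frequency: ω = 2π·3340 = 2.099e+04 rad/s.
Step 2 — Transfer function: H(jω) = 1/(1 + jωRC).
Step 3 — Denominator: 1 + jωRC = 1 + j·2.099e+04·420·1e-06 = 1 + j8.814.
Step 4 — H = 0.01271 - j0.112.
Step 5 — Magnitude: |H| = 0.1127 (-19.0 dB); phase: φ = -83.5°.

|H| = 0.1127 (-19.0 dB), φ = -83.5°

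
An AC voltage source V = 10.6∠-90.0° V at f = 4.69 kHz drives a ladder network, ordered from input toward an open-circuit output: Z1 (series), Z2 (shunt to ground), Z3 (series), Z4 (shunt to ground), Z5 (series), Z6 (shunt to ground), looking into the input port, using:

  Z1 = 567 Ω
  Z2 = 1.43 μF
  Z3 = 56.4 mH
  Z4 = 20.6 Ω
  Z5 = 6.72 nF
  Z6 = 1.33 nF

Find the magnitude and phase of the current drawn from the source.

Step 1 — Angular frequency: ω = 2π·f = 2π·4690 = 2.947e+04 rad/s.
Step 2 — Component impedances:
  Z1: Z = R = 567 Ω
  Z2: Z = 1/(jωC) = -j/(ω·C) = 0 - j23.73 Ω
  Z3: Z = jωL = j·2.947e+04·0.0564 = 0 + j1662 Ω
  Z4: Z = R = 20.6 Ω
  Z5: Z = 1/(jωC) = -j/(ω·C) = 0 - j5050 Ω
  Z6: Z = 1/(jωC) = -j/(ω·C) = 0 - j2.552e+04 Ω
Step 3 — Ladder network (open output): work backward from the far end, alternating series and parallel combinations. Z_in = 567 - j24.07 Ω = 567.5∠-2.4° Ω.
Step 4 — Source phasor: V = 10.6∠-90.0° V = 0 - j10.6 V.
Step 5 — Ohm's law: I = V / Z_total = (0 - j10.6) / (567 - j24.07) = 0.0007923 - j0.01866 A.
Step 6 — Convert to polar: |I| = 0.01868 A, ∠I = -87.6°.

I = 0.01868∠-87.6° A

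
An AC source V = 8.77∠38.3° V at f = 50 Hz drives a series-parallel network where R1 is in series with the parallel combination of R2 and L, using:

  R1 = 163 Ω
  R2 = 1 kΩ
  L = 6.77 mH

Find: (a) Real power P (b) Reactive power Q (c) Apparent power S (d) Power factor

Step 1 — Angular frequency: ω = 2π·f = 2π·50 = 314.2 rad/s.
Step 2 — Component impedances:
  R1: Z = R = 163 Ω
  R2: Z = R = 1000 Ω
  L: Z = jωL = j·314.2·0.00677 = 0 + j2.127 Ω
Step 3 — Parallel branch: R2 || L = 1/(1/R2 + 1/L) = 0.004524 + j2.127 Ω.
Step 4 — Series with R1: Z_total = R1 + (R2 || L) = 163 + j2.127 Ω = 163∠0.7° Ω.
Step 5 — Source phasor: V = 8.77∠38.3° V = 6.882 + j5.435 V.
Step 6 — Current: I = V / Z = 0.04265 + j0.03279 A = 0.0538∠37.6° A.
Step 7 — Complex power: S = V·I* = 0.4718 + j0.006155 VA.
Step 8 — Real power: P = Re(S) = 0.4718 W.
Step 9 — Reactive power: Q = Im(S) = 0.006155 VAR.
Step 10 — Apparent power: |S| = 0.4718 VA.
Step 11 — Power factor: PF = P/|S| = 0.9999 (lagging).

(a) P = 0.4718 W  (b) Q = 0.006155 VAR  (c) S = 0.4718 VA  (d) PF = 0.9999 (lagging)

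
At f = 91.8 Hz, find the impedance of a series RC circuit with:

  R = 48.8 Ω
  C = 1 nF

Step 1 — Angular frequency: ω = 2π·f = 2π·91.8 = 576.8 rad/s.
Step 2 — Component impedances:
  R: Z = R = 48.8 Ω
  C: Z = 1/(jωC) = -j/(ω·C) = 0 - j1.734e+06 Ω
Step 3 — Series combination: Z_total = R + C = 48.8 - j1.734e+06 Ω = 1.734e+06∠-90.0° Ω.

Z = 48.8 - j1.734e+06 Ω = 1.734e+06∠-90.0° Ω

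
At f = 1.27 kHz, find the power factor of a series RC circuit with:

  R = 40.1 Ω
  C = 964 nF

Step 1 — Angular frequency: ω = 2π·f = 2π·1270 = 7980 rad/s.
Step 2 — Component impedances:
  R: Z = R = 40.1 Ω
  C: Z = 1/(jωC) = -j/(ω·C) = 0 - j130 Ω
Step 3 — Series combination: Z_total = R + C = 40.1 - j130 Ω = 136∠-72.9° Ω.
Step 4 — Power factor: PF = cos(φ) = Re(Z)/|Z| = 40.1/136.04 = 0.2948.
Step 5 — Type: Im(Z) = -130 ⇒ leading (phase φ = -72.9°).

PF = 0.2948 (leading, φ = -72.9°)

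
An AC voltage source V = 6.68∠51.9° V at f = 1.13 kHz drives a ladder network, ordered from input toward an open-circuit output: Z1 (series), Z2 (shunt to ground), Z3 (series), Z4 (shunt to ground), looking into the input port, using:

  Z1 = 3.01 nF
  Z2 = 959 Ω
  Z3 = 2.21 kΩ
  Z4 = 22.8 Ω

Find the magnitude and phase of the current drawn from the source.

Step 1 — Angular frequency: ω = 2π·f = 2π·1130 = 7100 rad/s.
Step 2 — Component impedances:
  Z1: Z = 1/(jωC) = -j/(ω·C) = 0 - j4.679e+04 Ω
  Z2: Z = R = 959 Ω
  Z3: Z = R = 2210 Ω
  Z4: Z = R = 22.8 Ω
Step 3 — Ladder network (open output): work backward from the far end, alternating series and parallel combinations. Z_in = 670.9 - j4.679e+04 Ω = 4.68e+04∠-89.2° Ω.
Step 4 — Source phasor: V = 6.68∠51.9° V = 4.122 + j5.257 V.
Step 5 — Ohm's law: I = V / Z_total = (4.122 + j5.257) / (670.9 - j4.679e+04) = -0.0001111 + j8.968e-05 A.
Step 6 — Convert to polar: |I| = 0.0001427 A, ∠I = 141.1°.

I = 0.0001427∠141.1° A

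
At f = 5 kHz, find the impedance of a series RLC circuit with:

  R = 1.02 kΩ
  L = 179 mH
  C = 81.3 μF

Step 1 — Angular frequency: ω = 2π·f = 2π·5000 = 3.142e+04 rad/s.
Step 2 — Component impedances:
  R: Z = R = 1020 Ω
  L: Z = jωL = j·3.142e+04·0.179 = 0 + j5623 Ω
  C: Z = 1/(jωC) = -j/(ω·C) = 0 - j0.3915 Ω
Step 3 — Series combination: Z_total = R + L + C = 1020 + j5623 Ω = 5715∠79.7° Ω.

Z = 1020 + j5623 Ω = 5715∠79.7° Ω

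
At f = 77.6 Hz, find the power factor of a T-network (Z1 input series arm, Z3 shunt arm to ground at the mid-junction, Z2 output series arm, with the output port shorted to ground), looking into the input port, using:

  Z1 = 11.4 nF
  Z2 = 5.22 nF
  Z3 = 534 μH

Step 1 — Angular frequency: ω = 2π·f = 2π·77.6 = 487.6 rad/s.
Step 2 — Component impedances:
  Z1: Z = 1/(jωC) = -j/(ω·C) = 0 - j1.799e+05 Ω
  Z2: Z = 1/(jωC) = -j/(ω·C) = 0 - j3.929e+05 Ω
  Z3: Z = jωL = j·487.6·0.000534 = 0 + j0.2604 Ω
Step 3 — With the output port shorted to ground, the output series arm Z2 runs from the junction to ground; the shunt arm Z3 also runs from the junction to ground. They appear in parallel: Z3 || Z2 = 0 + j0.2604 Ω.
Step 4 — Series with input arm Z1: Z_in = Z1 + (Z3 || Z2) = 0 - j1.799e+05 Ω = 1.799e+05∠-90.0° Ω.
Step 5 — Power factor: PF = cos(φ) = Re(Z)/|Z| = 0/1.799e+05 = 0.
Step 6 — Type: Im(Z) = -1.799e+05 ⇒ leading (phase φ = -90.0°).

PF = 0 (leading, φ = -90.0°)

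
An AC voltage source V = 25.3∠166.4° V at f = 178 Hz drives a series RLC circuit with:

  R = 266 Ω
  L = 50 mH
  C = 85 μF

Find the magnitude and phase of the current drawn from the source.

Step 1 — Angular frequency: ω = 2π·f = 2π·178 = 1118 rad/s.
Step 2 — Component impedances:
  R: Z = R = 266 Ω
  L: Z = jωL = j·1118·0.05 = 0 + j55.92 Ω
  C: Z = 1/(jωC) = -j/(ω·C) = 0 - j10.52 Ω
Step 3 — Series combination: Z_total = R + L + C = 266 + j45.4 Ω = 269.8∠9.7° Ω.
Step 4 — Source phasor: V = 25.3∠166.4° V = -24.59 + j5.949 V.
Step 5 — Ohm's law: I = V / Z_total = (-24.59 + j5.949) / (266 + j45.4) = -0.08612 + j0.03706 A.
Step 6 — Convert to polar: |I| = 0.09376 A, ∠I = 156.7°.

I = 0.09376∠156.7° A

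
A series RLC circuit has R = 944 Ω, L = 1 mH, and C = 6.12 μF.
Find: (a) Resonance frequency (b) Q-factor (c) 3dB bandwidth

Step 1 — Resonance condition Im(Z)=0 gives ω₀ = 1/√(LC).
Step 2 — ω₀ = 1/√(0.001·6.12e-06) = 1.278e+04 rad/s.
Step 3 — f₀ = ω₀/(2π) = 2034 Hz.
Step 4 — Series Q: Q = ω₀L/R = 1.278e+04·0.001/944 = 0.01354.
Step 5 — 3dB bandwidth: Δω = ω₀/Q = 9.44e+05 rad/s; BW = Δω/(2π) = 1.502e+05 Hz.

(a) f₀ = 2034 Hz  (b) Q = 0.01354  (c) BW = 1.502e+05 Hz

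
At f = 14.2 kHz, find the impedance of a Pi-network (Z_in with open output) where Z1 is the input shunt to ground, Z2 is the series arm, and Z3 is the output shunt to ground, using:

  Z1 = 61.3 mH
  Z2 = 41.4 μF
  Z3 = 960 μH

Step 1 — Angular frequency: ω = 2π·f = 2π·1.42e+04 = 8.922e+04 rad/s.
Step 2 — Component impedances:
  Z1: Z = jωL = j·8.922e+04·0.0613 = 0 + j5469 Ω
  Z2: Z = 1/(jωC) = -j/(ω·C) = 0 - j0.2707 Ω
  Z3: Z = jωL = j·8.922e+04·0.00096 = 0 + j85.65 Ω
Step 3 — With open output, the series arm Z2 and the output shunt Z3 appear in series to ground: Z2 + Z3 = 0 + j85.38 Ω.
Step 4 — Parallel with input shunt Z1: Z_in = Z1 || (Z2 + Z3) = 0 + j84.07 Ω = 84.07∠90.0° Ω.

Z = 0 + j84.07 Ω = 84.07∠90.0° Ω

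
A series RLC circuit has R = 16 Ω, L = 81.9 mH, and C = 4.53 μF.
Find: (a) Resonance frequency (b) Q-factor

Step 1 — Resonance condition Im(Z)=0 gives ω₀ = 1/√(LC).
Step 2 — ω₀ = 1/√(0.0819·4.53e-06) = 1642 rad/s.
Step 3 — f₀ = ω₀/(2π) = 261.3 Hz.
Step 4 — Series Q: Q = ω₀L/R = 1642·0.0819/16 = 8.404.

(a) f₀ = 261.3 Hz  (b) Q = 8.404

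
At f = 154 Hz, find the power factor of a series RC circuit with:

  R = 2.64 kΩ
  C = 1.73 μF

Step 1 — Angular frequency: ω = 2π·f = 2π·154 = 967.6 rad/s.
Step 2 — Component impedances:
  R: Z = R = 2640 Ω
  C: Z = 1/(jωC) = -j/(ω·C) = 0 - j597.4 Ω
Step 3 — Series combination: Z_total = R + C = 2640 - j597.4 Ω = 2707∠-12.8° Ω.
Step 4 — Power factor: PF = cos(φ) = Re(Z)/|Z| = 2640/2706.74 = 0.9753.
Step 5 — Type: Im(Z) = -597.4 ⇒ leading (phase φ = -12.8°).

PF = 0.9753 (leading, φ = -12.8°)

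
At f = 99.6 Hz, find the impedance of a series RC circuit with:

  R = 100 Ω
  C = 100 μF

Step 1 — Angular frequency: ω = 2π·f = 2π·99.6 = 625.8 rad/s.
Step 2 — Component impedances:
  R: Z = R = 100 Ω
  C: Z = 1/(jωC) = -j/(ω·C) = 0 - j15.98 Ω
Step 3 — Series combination: Z_total = R + C = 100 - j15.98 Ω = 101.3∠-9.1° Ω.

Z = 100 - j15.98 Ω = 101.3∠-9.1° Ω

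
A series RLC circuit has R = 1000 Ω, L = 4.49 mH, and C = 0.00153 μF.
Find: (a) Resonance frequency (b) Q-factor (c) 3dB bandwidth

Step 1 — Resonance: ω₀ = 1/√(LC) = 1/√(0.00449·1.53e-09) = 3.815e+05 rad/s.
Step 2 — f₀ = ω₀/(2π) = 6.072e+04 Hz.
Step 3 — Series Q: Q = ω₀L/R = 3.815e+05·0.00449/1000 = 1.713.
Step 4 — Bandwidth: Δω = ω₀/Q = 2.227e+05 rad/s; BW = Δω/(2π) = 3.545e+04 Hz.

(a) f₀ = 6.072e+04 Hz  (b) Q = 1.713  (c) BW = 3.545e+04 Hz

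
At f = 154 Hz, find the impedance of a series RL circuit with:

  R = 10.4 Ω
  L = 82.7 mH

Step 1 — Angular frequency: ω = 2π·f = 2π·154 = 967.6 rad/s.
Step 2 — Component impedances:
  R: Z = R = 10.4 Ω
  L: Z = jωL = j·967.6·0.0827 = 0 + j80.02 Ω
Step 3 — Series combination: Z_total = R + L = 10.4 + j80.02 Ω = 80.69∠82.6° Ω.

Z = 10.4 + j80.02 Ω = 80.69∠82.6° Ω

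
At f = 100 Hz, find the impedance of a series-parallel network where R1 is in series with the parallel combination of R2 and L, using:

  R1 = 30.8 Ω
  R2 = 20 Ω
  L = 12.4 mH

Step 1 — Angular frequency: ω = 2π·f = 2π·100 = 628.3 rad/s.
Step 2 — Component impedances:
  R1: Z = R = 30.8 Ω
  R2: Z = R = 20 Ω
  L: Z = jωL = j·628.3·0.0124 = 0 + j7.791 Ω
Step 3 — Parallel branch: R2 || L = 1/(1/R2 + 1/L) = 2.635 + j6.765 Ω.
Step 4 — Series with R1: Z_total = R1 + (R2 || L) = 33.44 + j6.765 Ω = 34.11∠11.4° Ω.

Z = 33.44 + j6.765 Ω = 34.11∠11.4° Ω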